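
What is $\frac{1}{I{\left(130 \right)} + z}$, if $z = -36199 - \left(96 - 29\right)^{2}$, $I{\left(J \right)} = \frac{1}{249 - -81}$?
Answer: $- \frac{330}{13427039} \approx -2.4577 \cdot 10^{-5}$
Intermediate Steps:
$I{\left(J \right)} = \frac{1}{330}$ ($I{\left(J \right)} = \frac{1}{249 + 81} = \frac{1}{330}$)
$z = -40688$ ($z = -36199 - 67^{2} = -36199 - 4489 = -40688$)
$\frac{1}{I{\left(130 \right)} + z} = \frac{1}{\frac{1}{330} - 40688} = \frac{1}{- \frac{13427039}{330}} = - \frac{330}{13427039}$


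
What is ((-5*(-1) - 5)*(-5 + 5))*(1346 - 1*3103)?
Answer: 0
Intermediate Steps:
((-5*(-1) - 5)*(-5 + 5))*(1346 - 1*3103) = ((5 - 5)*0)*(1346 - 3103) = (0*0)*(-1757) = 0*(-1757) = 0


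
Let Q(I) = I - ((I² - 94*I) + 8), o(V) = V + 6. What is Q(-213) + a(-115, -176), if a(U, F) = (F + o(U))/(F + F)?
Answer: -23095139/352 ≈ -65611.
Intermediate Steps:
o(V) = 6 + V
Q(I) = -8 - I² + 95*I (Q(I) = I - (8 + I² - 94*I) = I + (-8 - I² + 94*I) = -8 - I² + 95*I)
a(U, F) = (6 + F + U)/(2*F) (a(U, F) = (F + (6 + U))/(F + F) = (6 + F + U)/((2*F)) = (6 + F + U)*(1/(2*F)) = (6 + F + U)/(2*F))
Q(-213) + a(-115, -176) = (-8 - 1*(-213)² + 95*(-213)) + (½)*(6 - 176 - 115)/(-176) = (-8 - 1*45369 - 20235) + (½)*(-1/176)*(-285) = (-8 - 45369 - 20235) + 285/352 = -65612 + 285/352 = -23095139/352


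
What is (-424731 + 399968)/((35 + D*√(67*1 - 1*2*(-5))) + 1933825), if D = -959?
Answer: -47888175180/3739743684163 - 23747717*√77/3739743684163 ≈ -0.012861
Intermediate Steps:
(-424731 + 399968)/((35 + D*√(67*1 - 1*2*(-5))) + 1933825) = (-424731 + 399968)/((35 - 959*√(67*1 - 1*2*(-5))) + 1933825) = -24763/((35 - 959*√(67 - 2*(-5))) + 1933825) = -24763/((35 - 959*√(67 + 10)) + 1933825) = -24763/((35 - 959*√77) + 1933825) = -24763/(1933860 - 959*√77)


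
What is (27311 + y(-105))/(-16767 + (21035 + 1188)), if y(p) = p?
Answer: 13603/2728 ≈ 4.9864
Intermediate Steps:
(27311 + y(-105))/(-16767 + (21035 + 1188)) = (27311 - 105)/(-16767 + (21035 + 1188)) = 27206/(-16767 + 22223) = 27206/5456 = 27206*(1/5456) = 13603/2728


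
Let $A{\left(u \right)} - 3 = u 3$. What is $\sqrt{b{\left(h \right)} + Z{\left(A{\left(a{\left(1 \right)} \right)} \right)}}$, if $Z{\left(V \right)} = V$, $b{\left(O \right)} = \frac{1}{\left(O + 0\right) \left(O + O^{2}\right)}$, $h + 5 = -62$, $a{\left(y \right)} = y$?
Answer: $\frac{\sqrt{117324438}}{4422} \approx 2.4495$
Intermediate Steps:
$h = -67$ ($h = -5 - 62 = -67$)
$A{\left(u \right)} = 3 + 3 u$ ($A{\left(u \right)} = 3 + u 3 = 3 + 3 u$)
$b{\left(O \right)} = \frac{1}{O \left(O + O^{2}\right)}$
$\sqrt{b{\left(h \right)} + Z{\left(A{\left(a{\left(1 \right)} \right)} \right)}} = \sqrt{\frac{1}{4489 \left(1 - 67\right)} + \left(3 + 3 \cdot 1\right)} = \sqrt{\frac{1}{4489 \left(-66\right)} + \left(3 + 3\right)} = \sqrt{\frac{1}{4489} \left(- \frac{1}{66}\right) + 6} = \sqrt{- \frac{1}{296274} + 6} = \sqrt{\frac{1777643}{296274}} = \frac{\sqrt{117324438}}{4422}$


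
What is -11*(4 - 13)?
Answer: 99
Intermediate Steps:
-11*(4 - 13) = -11*(-9) = -1*(-99) = 99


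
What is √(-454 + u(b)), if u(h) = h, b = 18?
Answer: 2*I*√109 ≈ 20.881*I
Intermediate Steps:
√(-454 + u(b)) = √(-454 + 18) = √(-436) = 2*I*√109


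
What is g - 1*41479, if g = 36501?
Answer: -4978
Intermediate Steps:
g - 1*41479 = 36501 - 1*41479 = 36501 - 41479 = -4978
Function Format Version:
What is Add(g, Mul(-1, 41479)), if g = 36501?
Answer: -4978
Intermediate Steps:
Add(g, Mul(-1, 41479)) = Add(36501, Mul(-1, 41479)) = Add(36501, -41479) = -4978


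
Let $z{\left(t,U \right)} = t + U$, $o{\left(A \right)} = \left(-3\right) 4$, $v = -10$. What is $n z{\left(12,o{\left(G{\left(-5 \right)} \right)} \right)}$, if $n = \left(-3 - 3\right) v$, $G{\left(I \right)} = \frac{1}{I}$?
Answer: $0$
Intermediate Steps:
$n = 60$ ($n = \left(-3 - 3\right) \left(-10\right) = \left(-6\right) \left(-10\right) = 60$)
$o{\left(A \right)} = -12$
$z{\left(t,U \right)} = U + t$
$n z{\left(12,o{\left(G{\left(-5 \right)} \right)} \right)} = 60 \left(-12 + 12\right) = 60 \cdot 0 = 0$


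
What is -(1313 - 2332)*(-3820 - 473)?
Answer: -4374567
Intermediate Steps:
-(1313 - 2332)*(-3820 - 473) = -(-1019)*(-4293) = -1*4374567 = -4374567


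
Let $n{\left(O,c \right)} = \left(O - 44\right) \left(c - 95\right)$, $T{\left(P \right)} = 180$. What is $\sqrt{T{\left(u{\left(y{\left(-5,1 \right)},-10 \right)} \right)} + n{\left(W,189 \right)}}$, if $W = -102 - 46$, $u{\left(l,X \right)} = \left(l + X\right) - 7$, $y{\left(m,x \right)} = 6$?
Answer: $2 i \sqrt{4467} \approx 133.67 i$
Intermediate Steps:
$u{\left(l,X \right)} = -7 + X + l$ ($u{\left(l,X \right)} = \left(X + l\right) - 7 = -7 + X + l$)
$W = -148$ ($W = -102 - 46 = -148$)
$n{\left(O,c \right)} = \left(-95 + c\right) \left(-44 + O\right)$ ($n{\left(O,c \right)} = \left(-44 + O\right) \left(-95 + c\right) = \left(-95 + c\right) \left(-44 + O\right)$)
$\sqrt{T{\left(u{\left(y{\left(-5,1 \right)},-10 \right)} \right)} + n{\left(W,189 \right)}} = \sqrt{180 - 18048} = \sqrt{-17868} = 2 i \sqrt{4467}$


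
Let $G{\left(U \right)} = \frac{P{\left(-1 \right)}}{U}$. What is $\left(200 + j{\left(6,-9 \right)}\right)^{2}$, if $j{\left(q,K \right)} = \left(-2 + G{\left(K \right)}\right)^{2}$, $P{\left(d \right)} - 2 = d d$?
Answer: $\frac{3418801}{81} \approx 42207.0$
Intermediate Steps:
$P{\left(d \right)} = 2 + d^{2}$ ($P{\left(d \right)} = 2 + d d = 2 + d^{2}$)
$G{\left(U \right)} = \frac{3}{U}$ ($G{\left(U \right)} = \frac{2 + \left(-1\right)^{2}}{U} = \frac{2 + 1}{U} = \frac{3}{U}$)
$j{\left(q,K \right)} = \left(-2 + \frac{3}{K}\right)^{2}$
$\left(200 + j{\left(6,-9 \right)}\right)^{2} = \left(200 + \frac{\left(-3 + 2 \left(-9\right)\right)^{2}}{81}\right)^{2} = \left(200 + \frac{\left(-3 - 18\right)^{2}}{81}\right)^{2} = \left(200 + \frac{\left(-21\right)^{2}}{81}\right)^{2} = \left(200 + \frac{1}{81} \cdot 441\right)^{2} = \left(200 + \frac{49}{9}\right)^{2} = \left(\frac{1849}{9}\right)^{2} = \frac{3418801}{81}$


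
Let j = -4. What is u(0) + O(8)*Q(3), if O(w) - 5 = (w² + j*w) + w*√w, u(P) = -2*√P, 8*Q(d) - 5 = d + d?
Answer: 407/8 + 22*√2 ≈ 81.988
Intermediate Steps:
Q(d) = 5/8 + d/4 (Q(d) = 5/8 + (d + d)/8 = 5/8 + (2*d)/8 = 5/8 + d/4)
O(w) = 5 + w² + w^(3/2) - 4*w (O(w) = 5 + ((w² - 4*w) + w*√w) = 5 + ((w² - 4*w) + w^(3/2)) = 5 + (w² + w^(3/2) - 4*w) = 5 + w² + w^(3/2) - 4*w)
u(0) + O(8)*Q(3) = -2*√0 + (5 + 8² + 8^(3/2) - 4*8)*(5/8 + (¼)*3) = -2*0 + (5 + 64 + 16*√2 - 32)*(5/8 + ¾) = 0 + (37 + 16*√2)*(11/8) = 0 + (407/8 + 22*√2) = 407/8 + 22*√2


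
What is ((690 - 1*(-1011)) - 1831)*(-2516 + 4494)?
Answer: -257140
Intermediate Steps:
((690 - 1*(-1011)) - 1831)*(-2516 + 4494) = ((690 + 1011) - 1831)*1978 = (1701 - 1831)*1978 = -130*1978 = -257140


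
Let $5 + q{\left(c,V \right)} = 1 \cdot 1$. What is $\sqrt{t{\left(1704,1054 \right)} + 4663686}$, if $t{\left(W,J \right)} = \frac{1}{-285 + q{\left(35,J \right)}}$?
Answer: $\frac{\sqrt{1347805253}}{17} \approx 2159.6$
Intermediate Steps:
$q{\left(c,V \right)} = -4$ ($q{\left(c,V \right)} = -5 + 1 \cdot 1 = -5 + 1 = -4$)
$t{\left(W,J \right)} = - \frac{1}{289}$ ($t{\left(W,J \right)} = \frac{1}{-285 - 4} = \frac{1}{-289} = - \frac{1}{289}$)
$\sqrt{t{\left(1704,1054 \right)} + 4663686} = \sqrt{- \frac{1}{289} + 4663686} = \sqrt{\frac{1347805253}{289}} = \frac{\sqrt{1347805253}}{17}$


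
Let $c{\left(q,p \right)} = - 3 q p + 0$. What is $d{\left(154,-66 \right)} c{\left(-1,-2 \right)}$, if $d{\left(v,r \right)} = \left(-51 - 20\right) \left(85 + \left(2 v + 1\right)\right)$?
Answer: $167844$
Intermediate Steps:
$c{\left(q,p \right)} = - 3 p q$ ($c{\left(q,p \right)} = - 3 p q + 0 = - 3 p q$)
$d{\left(v,r \right)} = -6106 - 142 v$ ($d{\left(v,r \right)} = - 71 \left(85 + \left(1 + 2 v\right)\right) = - 71 \left(86 + 2 v\right) = -6106 - 142 v$)
$d{\left(154,-66 \right)} c{\left(-1,-2 \right)} = \left(-6106 - 21868\right) \left(\left(-3\right) \left(-2\right) \left(-1\right)\right) = \left(-6106 - 21868\right) \left(-6\right) = \left(-27974\right) \left(-6\right) = 167844$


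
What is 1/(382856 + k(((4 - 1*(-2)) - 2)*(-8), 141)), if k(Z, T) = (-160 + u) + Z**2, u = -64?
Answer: 1/383656 ≈ 2.6065e-6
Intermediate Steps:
k(Z, T) = -224 + Z**2 (k(Z, T) = (-160 - 64) + Z**2 = -224 + Z**2)
1/(382856 + k(((4 - 1*(-2)) - 2)*(-8), 141)) = 1/(382856 + (-224 + (((4 - 1*(-2)) - 2)*(-8))**2)) = 1/(382856 + (-224 + (((4 + 2) - 2)*(-8))**2)) = 1/(382856 + (-224 + ((6 - 2)*(-8))**2)) = 1/(382856 + (-224 + (4*(-8))**2)) = 1/(382856 + (-224 + (-32)**2)) = 1/(382856 + (-224 + 1024)) = 1/(382856 + 800) = 1/383656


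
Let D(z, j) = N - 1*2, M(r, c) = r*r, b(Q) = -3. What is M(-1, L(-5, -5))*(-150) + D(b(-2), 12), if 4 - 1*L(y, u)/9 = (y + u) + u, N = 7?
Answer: -145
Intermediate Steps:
L(y, u) = 36 - 18*u - 9*y (L(y, u) = 36 - 9*((y + u) + u) = 36 - 9*((u + y) + u) = 36 - 9*(y + 2*u) = 36 + (-18*u - 9*y) = 36 - 18*u - 9*y)
M(r, c) = r²
D(z, j) = 5 (D(z, j) = 7 - 1*2 = 7 - 2 = 5)
M(-1, L(-5, -5))*(-150) + D(b(-2), 12) = (-1)²*(-150) + 5 = 1*(-150) + 5 = -150 + 5 = -145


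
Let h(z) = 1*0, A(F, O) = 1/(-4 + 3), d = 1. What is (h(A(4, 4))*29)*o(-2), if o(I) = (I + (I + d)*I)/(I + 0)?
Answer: 0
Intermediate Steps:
o(I) = (I + I*(1 + I))/I (o(I) = (I + (I + 1)*I)/(I + 0) = (I + (1 + I)*I)/I = (I + I*(1 + I))/I)
A(F, O) = -1 (A(F, O) = 1/(-1) = -1)
h(z) = 0
(h(A(4, 4))*29)*o(-2) = (0*29)*(2 - 2) = 0*0 = 0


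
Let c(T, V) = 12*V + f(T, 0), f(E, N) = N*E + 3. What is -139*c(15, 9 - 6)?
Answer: -5421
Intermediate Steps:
f(E, N) = 3 + E*N (f(E, N) = E*N + 3 = 3 + E*N)
c(T, V) = 3 + 12*V (c(T, V) = 12*V + (3 + T*0) = 12*V + (3 + 0) = 12*V + 3 = 3 + 12*V)
-139*c(15, 9 - 6) = -139*(3 + 12*(9 - 6)) = -139*(3 + 12*3) = -139*(3 + 36) = -139*39 = -5421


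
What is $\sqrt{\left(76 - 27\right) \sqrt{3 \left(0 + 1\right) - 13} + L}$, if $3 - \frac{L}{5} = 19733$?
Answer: $\sqrt{-98650 + 49 i \sqrt{10}} \approx 0.247 + 314.09 i$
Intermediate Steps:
$L = -98650$ ($L = 15 - 98665 = -98650$)
$\sqrt{\left(76 - 27\right) \sqrt{3 \left(0 + 1\right) - 13} + L} = \sqrt{\left(76 - 27\right) \sqrt{3 \left(0 + 1\right) - 13} - 98650} = \sqrt{49 \sqrt{3 \cdot 1 - 13} - 98650} = \sqrt{49 \sqrt{3 - 13} - 98650} = \sqrt{49 \sqrt{-10} - 98650} = \sqrt{49 i \sqrt{10} - 98650} = \sqrt{-98650 + 49 i \sqrt{10}}$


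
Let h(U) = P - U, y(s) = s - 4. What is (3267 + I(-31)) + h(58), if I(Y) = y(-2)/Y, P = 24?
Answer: 100229/31 ≈ 3233.2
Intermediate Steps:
y(s) = -4 + s
h(U) = 24 - U
I(Y) = -6/Y (I(Y) = (-4 - 2)/Y = -6/Y)
(3267 + I(-31)) + h(58) = (3267 - 6/(-31)) + (24 - 1*58) = (3267 - 6*(-1/31)) + (24 - 58) = (3267 + 6/31) - 34 = 101283/31 - 34 = 100229/31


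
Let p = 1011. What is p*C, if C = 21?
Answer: 21231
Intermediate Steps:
p*C = 1011*21 = 21231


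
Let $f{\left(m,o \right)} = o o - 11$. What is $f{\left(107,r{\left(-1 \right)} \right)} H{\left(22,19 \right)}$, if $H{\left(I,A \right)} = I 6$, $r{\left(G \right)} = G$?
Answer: $-1320$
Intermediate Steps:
$H{\left(I,A \right)} = 6 I$
$f{\left(m,o \right)} = -11 + o^{2}$ ($f{\left(m,o \right)} = o^{2} - 11 = -11 + o^{2}$)
$f{\left(107,r{\left(-1 \right)} \right)} H{\left(22,19 \right)} = \left(-11 + \left(-1\right)^{2}\right) 6 \cdot 22 = \left(-11 + 1\right) 132 = \left(-10\right) 132 = -1320$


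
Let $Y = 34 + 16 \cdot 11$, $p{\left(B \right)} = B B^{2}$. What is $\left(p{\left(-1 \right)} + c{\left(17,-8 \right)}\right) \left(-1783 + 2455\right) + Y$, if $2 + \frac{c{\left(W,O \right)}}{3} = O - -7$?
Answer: $-6510$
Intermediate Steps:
$c{\left(W,O \right)} = 15 + 3 O$ ($c{\left(W,O \right)} = -6 + 3 \left(O - -7\right) = -6 + 3 \left(O + 7\right) = -6 + 3 \left(7 + O\right) = -6 + \left(21 + 3 O\right) = 15 + 3 O$)
$p{\left(B \right)} = B^{3}$
$Y = 210$ ($Y = 34 + 176 = 210$)
$\left(p{\left(-1 \right)} + c{\left(17,-8 \right)}\right) \left(-1783 + 2455\right) + Y = \left(\left(-1\right)^{3} + \left(15 + 3 \left(-8\right)\right)\right) \left(-1783 + 2455\right) + 210 = \left(-1 + \left(15 - 24\right)\right) 672 + 210 = \left(-1 - 9\right) 672 + 210 = \left(-10\right) 672 + 210 = -6720 + 210 = -6510$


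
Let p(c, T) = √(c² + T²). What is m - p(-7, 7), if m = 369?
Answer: 369 - 7*√2 ≈ 359.10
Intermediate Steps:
p(c, T) = √(T² + c²)
m - p(-7, 7) = 369 - √(7² + (-7)²) = 369 - √(49 + 49) = 369 - √98 = 369 - 7*√2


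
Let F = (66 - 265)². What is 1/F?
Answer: 1/39601 ≈ 2.5252e-5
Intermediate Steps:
F = 39601 (F = (-199)² = 39601)
1/F = 1/39601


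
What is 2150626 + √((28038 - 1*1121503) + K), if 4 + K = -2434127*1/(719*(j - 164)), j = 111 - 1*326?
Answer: 2150626 + I*√81196840070906842/272501 ≈ 2.1506e+6 + 1045.7*I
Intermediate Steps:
j = -215 (j = 111 - 326 = -215)
K = 1344123/272501 (K = -4 - 2434127*1/(719*(-215 - 164)) = -4 - 2434127/((-379*719)) = -4 - 2434127/(-272501) = -4 - 2434127*(-1/272501) = -4 + 2434127/272501 = 1344123/272501 ≈ 4.9325)
2150626 + √((28038 - 1*1121503) + K) = 2150626 + √((28038 - 1*1121503) + 1344123/272501) = 2150626 + √((28038 - 1121503) + 1344123/272501) = 2150626 + √(-1093465 + 1344123/272501) = 2150626 + √(-297968961842/272501) = 2150626 + I*√81196840070906842/272501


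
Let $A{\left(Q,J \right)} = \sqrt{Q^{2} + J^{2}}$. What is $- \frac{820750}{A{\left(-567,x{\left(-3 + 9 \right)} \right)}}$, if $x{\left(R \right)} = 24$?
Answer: $- \frac{164150 \sqrt{35785}}{21471} \approx -1446.2$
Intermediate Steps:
$A{\left(Q,J \right)} = \sqrt{J^{2} + Q^{2}}$
$- \frac{820750}{A{\left(-567,x{\left(-3 + 9 \right)} \right)}} = - \frac{820750}{\sqrt{24^{2} + \left(-567\right)^{2}}} = - \frac{820750}{\sqrt{576 + 321489}} = - \frac{820750}{\sqrt{322065}} = - \frac{820750}{3 \sqrt{35785}} = - 820750 \frac{\sqrt{35785}}{107355} = - \frac{164150 \sqrt{35785}}{21471}$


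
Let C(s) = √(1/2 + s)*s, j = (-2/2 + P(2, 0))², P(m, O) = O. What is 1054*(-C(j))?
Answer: -527*√6 ≈ -1290.9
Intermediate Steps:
j = 1 (j = (-2/2 + 0)² = (-2*½ + 0)² = (-1 + 0)² = (-1)² = 1)
C(s) = s*√(½ + s) (C(s) = √(½ + s)*s = s*√(½ + s))
1054*(-C(j)) = 1054*(-√(2 + 4*1)/2) = 1054*(-√(2 + 4)/2) = 1054*(-√6/2) = -527*√6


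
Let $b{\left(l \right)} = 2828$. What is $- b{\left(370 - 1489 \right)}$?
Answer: $-2828$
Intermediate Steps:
$- b{\left(370 - 1489 \right)} = \left(-1\right) 2828 = -2828$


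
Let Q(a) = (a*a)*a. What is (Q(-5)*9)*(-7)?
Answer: 7875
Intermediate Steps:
Q(a) = a³ (Q(a) = a²*a = a³)
(Q(-5)*9)*(-7) = ((-5)³*9)*(-7) = -125*9*(-7) = -1125*(-7) = 7875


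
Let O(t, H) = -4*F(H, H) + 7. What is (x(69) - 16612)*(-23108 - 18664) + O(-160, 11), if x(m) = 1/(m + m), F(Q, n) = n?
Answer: 15960070859/23 ≈ 6.9392e+8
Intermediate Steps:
x(m) = 1/(2*m)
O(t, H) = 7 - 4*H (O(t, H) = -4*H + 7 = 7 - 4*H)
(x(69) - 16612)*(-23108 - 18664) + O(-160, 11) = ((½)/69 - 16612)*(-23108 - 18664) + (7 - 4*11) = ((½)*(1/69) - 16612)*(-41772) + (7 - 44) = (1/138 - 16612)*(-41772) - 37 = -2292455/138*(-41772) - 37 = 15960071710/23 - 37 = 15960070859/23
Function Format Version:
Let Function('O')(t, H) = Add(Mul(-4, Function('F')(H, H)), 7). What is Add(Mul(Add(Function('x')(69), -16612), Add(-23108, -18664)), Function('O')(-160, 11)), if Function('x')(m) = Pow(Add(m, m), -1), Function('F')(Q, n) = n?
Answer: Rational(15960070859, 23) ≈ 6.9392e+8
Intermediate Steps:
Function('x')(m) = Mul(Rational(1, 2), Pow(m, -1)) (Function('x')(m) = Pow(Mul(2, m), -1) = Mul(Rational(1, 2), Pow(m, -1)))
Function('O')(t, H) = Add(7, Mul(-4, H)) (Function('O')(t, H) = Add(Mul(-4, H), 7) = Add(7, Mul(-4, H)))
Add(Mul(Add(Function('x')(69), -16612), Add(-23108, -18664)), Function('O')(-160, 11)) = Add(Mul(Add(Mul(Rational(1, 2), Pow(69, -1)), -16612), Add(-23108, -18664)), Add(7, Mul(-4, 11))) = Add(Mul(Add(Mul(Rational(1, 2), Rational(1, 69)), -16612), -41772), Add(7, -44)) = Add(Mul(Add(Rational(1, 138), -16612), -41772), -37) = Add(Mul(Rational(-2292455, 138), -41772), -37) = Add(Rational(15960071710, 23), -37) = Rational(15960070859, 23)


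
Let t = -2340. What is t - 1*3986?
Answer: -6326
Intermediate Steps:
t - 1*3986 = -2340 - 1*3986 = -2340 - 3986 = -6326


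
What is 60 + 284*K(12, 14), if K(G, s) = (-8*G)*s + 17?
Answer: -376808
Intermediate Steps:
K(G, s) = 17 - 8*G*s (K(G, s) = -8*G*s + 17 = 17 - 8*G*s)
60 + 284*K(12, 14) = 60 + 284*(17 - 8*12*14) = 60 + 284*(17 - 1344) = 60 + 284*(-1327) = 60 - 376868 = -376808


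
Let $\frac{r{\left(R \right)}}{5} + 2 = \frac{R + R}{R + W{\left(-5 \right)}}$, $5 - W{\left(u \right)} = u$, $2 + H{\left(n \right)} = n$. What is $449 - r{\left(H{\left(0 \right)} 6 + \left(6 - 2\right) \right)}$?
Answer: $499$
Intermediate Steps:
$H{\left(n \right)} = -2 + n$
$W{\left(u \right)} = 5 - u$
$r{\left(R \right)} = -10 + \frac{10 R}{10 + R}$ ($r{\left(R \right)} = -10 + 5 \frac{R + R}{R + \left(5 - -5\right)} = -10 + 5 \frac{2 R}{R + \left(5 + 5\right)} = -10 + 5 \frac{2 R}{R + 10} = -10 + 5 \frac{2 R}{10 + R} = -10 + \frac{10 R}{10 + R}$)
$449 - r{\left(H{\left(0 \right)} 6 + \left(6 - 2\right) \right)} = 449 - - \frac{100}{10 + \left(\left(-2 + 0\right) 6 + \left(6 - 2\right)\right)} = 449 - - \frac{100}{10 + \left(\left(-2\right) 6 + 4\right)} = 449 - - \frac{100}{10 + \left(-12 + 4\right)} = 449 - - \frac{100}{10 - 8} = 449 - - \frac{100}{2} = 449 - \left(-100\right) \frac{1}{2} = 449 - -50 = 449 + 50 = 499$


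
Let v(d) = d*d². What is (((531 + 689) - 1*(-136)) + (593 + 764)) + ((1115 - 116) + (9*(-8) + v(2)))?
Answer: 3648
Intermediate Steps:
v(d) = d³
(((531 + 689) - 1*(-136)) + (593 + 764)) + ((1115 - 116) + (9*(-8) + v(2))) = (((531 + 689) - 1*(-136)) + (593 + 764)) + ((1115 - 116) + (9*(-8) + 2³)) = ((1220 + 136) + 1357) + (999 + (-72 + 8)) = (1356 + 1357) + (999 - 64) = 2713 + 935 = 3648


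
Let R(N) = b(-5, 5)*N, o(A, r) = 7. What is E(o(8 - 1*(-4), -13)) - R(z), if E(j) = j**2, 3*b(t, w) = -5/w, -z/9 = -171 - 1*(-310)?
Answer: -368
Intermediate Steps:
z = -1251 (z = -9*(-171 - 1*(-310)) = -9*(-171 + 310) = -9*139 = -1251)
b(t, w) = -5/(3*w) (b(t, w) = (-5/w)/3 = -5/(3*w))
R(N) = -N/3 (R(N) = (-5/3/5)*N = (-5/3*1/5)*N = -N/3)
E(o(8 - 1*(-4), -13)) - R(z) = 7**2 - (-1)*(-1251)/3 = 49 - 1*417 = 49 - 417 = -368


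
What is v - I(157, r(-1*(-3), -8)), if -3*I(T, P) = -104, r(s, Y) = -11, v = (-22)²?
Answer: 1348/3 ≈ 449.33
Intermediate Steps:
v = 484
I(T, P) = 104/3 (I(T, P) = -⅓*(-104) = 104/3)
v - I(157, r(-1*(-3), -8)) = 484 - 1*104/3 = 484 - 104/3 = 1348/3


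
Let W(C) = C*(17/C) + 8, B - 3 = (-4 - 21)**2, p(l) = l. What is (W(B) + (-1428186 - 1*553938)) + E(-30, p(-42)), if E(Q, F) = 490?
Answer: -1981609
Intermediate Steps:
B = 628 (B = 3 + (-4 - 21)**2 = 3 + (-25)**2 = 3 + 625 = 628)
W(C) = 25 (W(C) = 17 + 8 = 25)
(W(B) + (-1428186 - 1*553938)) + E(-30, p(-42)) = (25 + (-1428186 - 1*553938)) + 490 = (25 + (-1428186 - 553938)) + 490 = (25 - 1982124) + 490 = -1982099 + 490 = -1981609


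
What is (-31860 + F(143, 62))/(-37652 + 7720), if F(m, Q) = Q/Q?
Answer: 31859/29932 ≈ 1.0644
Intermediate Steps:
F(m, Q) = 1
(-31860 + F(143, 62))/(-37652 + 7720) = (-31860 + 1)/(-37652 + 7720) = -31859/(-29932) = -31859*(-1/29932) = 31859/29932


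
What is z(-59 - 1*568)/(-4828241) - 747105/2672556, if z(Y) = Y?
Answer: -109258403021/391022559212 ≈ -0.27942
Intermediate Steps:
z(-59 - 1*568)/(-4828241) - 747105/2672556 = (-59 - 1*568)/(-4828241) - 747105/2672556 = (-59 - 568)*(-1/4828241) - 747105*1/2672556 = -627*(-1/4828241) - 249035/890852 = 57/438931 - 249035/890852 = -109258403021/391022559212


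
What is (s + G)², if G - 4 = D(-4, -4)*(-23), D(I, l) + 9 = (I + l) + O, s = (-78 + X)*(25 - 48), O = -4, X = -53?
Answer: 12250000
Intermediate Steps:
s = 3013 (s = (-78 - 53)*(25 - 48) = -131*(-23) = 3013)
D(I, l) = -13 + I + l (D(I, l) = -9 + ((I + l) - 4) = -9 + (-4 + I + l) = -13 + I + l)
G = 487 (G = 4 + (-13 - 4 - 4)*(-23) = 4 - 21*(-23) = 4 + 483 = 487)
(s + G)² = (3013 + 487)² = 3500² = 12250000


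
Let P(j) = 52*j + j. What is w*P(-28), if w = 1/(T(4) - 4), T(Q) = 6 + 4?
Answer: -742/3 ≈ -247.33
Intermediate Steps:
T(Q) = 10
P(j) = 53*j
w = 1/6 (w = 1/(10 - 4) = 1/6 ≈ 0.16667)
w*P(-28) = (53*(-28))/6 = (1/6)*(-1484) = -742/3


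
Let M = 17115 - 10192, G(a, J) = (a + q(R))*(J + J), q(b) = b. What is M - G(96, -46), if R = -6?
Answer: 15203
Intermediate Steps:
G(a, J) = 2*J*(-6 + a) (G(a, J) = (a - 6)*(J + J) = (-6 + a)*(2*J) = 2*J*(-6 + a))
M = 6923
M - G(96, -46) = 6923 - 2*(-46)*(-6 + 96) = 6923 - 2*(-46)*90 = 6923 - 1*(-8280) = 6923 + 8280 = 15203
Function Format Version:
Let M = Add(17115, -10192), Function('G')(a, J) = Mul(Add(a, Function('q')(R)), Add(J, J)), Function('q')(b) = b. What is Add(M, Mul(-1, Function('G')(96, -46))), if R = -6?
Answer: 15203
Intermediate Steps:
Function('G')(a, J) = Mul(2, J, Add(-6, a)) (Function('G')(a, J) = Mul(Add(a, -6), Add(J, J)) = Mul(Add(-6, a), Mul(2, J)) = Mul(2, J, Add(-6, a)))
M = 6923
Add(M, Mul(-1, Function('G')(96, -46))) = Add(6923, Mul(-1, Mul(2, -46, Add(-6, 96)))) = Add(6923, Mul(-1, Mul(2, -46, 90))) = Add(6923, Mul(-1, -8280)) = Add(6923, 8280) = 15203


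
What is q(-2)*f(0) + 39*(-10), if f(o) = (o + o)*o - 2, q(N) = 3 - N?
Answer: -400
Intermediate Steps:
f(o) = -2 + 2*o² (f(o) = (2*o)*o - 2 = 2*o² - 2 = -2 + 2*o²)
q(-2)*f(0) + 39*(-10) = (3 - 1*(-2))*(-2 + 2*0²) + 39*(-10) = (3 + 2)*(-2 + 2*0) - 390 = 5*(-2 + 0) - 390 = 5*(-2) - 390 = -10 - 390 = -400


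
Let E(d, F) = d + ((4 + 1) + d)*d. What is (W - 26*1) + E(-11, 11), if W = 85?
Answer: 114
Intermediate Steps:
E(d, F) = d + d*(5 + d) (E(d, F) = d + (5 + d)*d = d + d*(5 + d))
(W - 26*1) + E(-11, 11) = (85 - 26*1) - 11*(6 - 11) = (85 - 26) - 11*(-5) = 59 + 55 = 114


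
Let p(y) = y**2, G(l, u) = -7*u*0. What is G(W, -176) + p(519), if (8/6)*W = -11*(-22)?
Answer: 269361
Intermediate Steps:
W = 363/2 (W = 3*(-11*(-22))/4 = (3/4)*242 = 363/2 ≈ 181.50)
G(l, u) = 0
G(W, -176) + p(519) = 0 + 519**2 = 0 + 269361 = 269361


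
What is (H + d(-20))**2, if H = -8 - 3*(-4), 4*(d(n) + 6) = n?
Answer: 49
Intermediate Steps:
d(n) = -6 + n/4
H = 4 (H = -8 + 12 = 4)
(H + d(-20))**2 = (4 + (-6 + (1/4)*(-20)))**2 = (4 + (-6 - 5))**2 = (4 - 11)**2 = (-7)**2 = 49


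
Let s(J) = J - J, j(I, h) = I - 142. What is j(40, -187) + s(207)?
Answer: -102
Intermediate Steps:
j(I, h) = -142 + I
s(J) = 0
j(40, -187) + s(207) = (-142 + 40) + 0 = -102 + 0 = -102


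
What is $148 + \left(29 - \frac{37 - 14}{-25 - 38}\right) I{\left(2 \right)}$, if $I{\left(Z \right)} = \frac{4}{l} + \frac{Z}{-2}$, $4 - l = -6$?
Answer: $\frac{2738}{21} \approx 130.38$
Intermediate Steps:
$l = 10$ ($l = 4 - -6 = 4 + 6 = 10$)
$I{\left(Z \right)} = \frac{2}{5} - \frac{Z}{2}$ ($I{\left(Z \right)} = \frac{4}{10} + \frac{Z}{-2} = 4 \cdot \frac{1}{10} + Z \left(- \frac{1}{2}\right) = \frac{2}{5} - \frac{Z}{2}$)
$148 + \left(29 - \frac{37 - 14}{-25 - 38}\right) I{\left(2 \right)} = 148 + \left(29 - \frac{37 - 14}{-25 - 38}\right) \left(\frac{2}{5} - 1\right) = 148 + \left(29 - \frac{23}{-63}\right) \left(\frac{2}{5} - 1\right) = 148 + \left(29 - 23 \left(- \frac{1}{63}\right)\right) \left(- \frac{3}{5}\right) = 148 + \left(29 - - \frac{23}{63}\right) \left(- \frac{3}{5}\right) = 148 + \left(29 + \frac{23}{63}\right) \left(- \frac{3}{5}\right) = 148 + \frac{1850}{63} \left(- \frac{3}{5}\right) = 148 - \frac{370}{21} = \frac{2738}{21}$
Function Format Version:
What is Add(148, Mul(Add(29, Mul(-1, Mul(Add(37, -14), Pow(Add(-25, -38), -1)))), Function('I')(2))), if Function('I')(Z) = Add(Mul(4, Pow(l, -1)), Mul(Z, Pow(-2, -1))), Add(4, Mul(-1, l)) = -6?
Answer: Rational(2738, 21) ≈ 130.38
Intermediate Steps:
l = 10 (l = Add(4, Mul(-1, -6)) = Add(4, 6) = 10)
Function('I')(Z) = Add(Rational(2, 5), Mul(Rational(-1, 2), Z)) (Function('I')(Z) = Add(Mul(4, Pow(10, -1)), Mul(Z, Pow(-2, -1))) = Add(Mul(4, Rational(1, 10)), Mul(Z, Rational(-1, 2))) = Add(Rational(2, 5), Mul(Rational(-1, 2), Z)))
Add(148, Mul(Add(29, Mul(-1, Mul(Add(37, -14), Pow(Add(-25, -38), -1)))), Function('I')(2))) = Add(148, Mul(Add(29, Mul(-1, Mul(Add(37, -14), Pow(Add(-25, -38), -1)))), Add(Rational(2, 5), Mul(Rational(-1, 2), 2)))) = Add(148, Mul(Add(29, Mul(-1, Mul(23, Pow(-63, -1)))), Add(Rational(2, 5), -1))) = Add(148, Mul(Add(29, Mul(-1, Mul(23, Rational(-1, 63)))), Rational(-3, 5))) = Add(148, Mul(Add(29, Mul(-1, Rational(-23, 63))), Rational(-3, 5))) = Add(148, Mul(Add(29, Rational(23, 63)), Rational(-3, 5))) = Add(148, Mul(Rational(1850, 63), Rational(-3, 5))) = Add(148, Rational(-370, 21)) = Rational(2738, 21)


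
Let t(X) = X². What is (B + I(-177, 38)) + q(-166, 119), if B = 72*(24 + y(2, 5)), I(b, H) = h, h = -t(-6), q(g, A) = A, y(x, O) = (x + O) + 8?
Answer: 2891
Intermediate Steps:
y(x, O) = 8 + O + x (y(x, O) = (O + x) + 8 = 8 + O + x)
h = -36 (h = -1*(-6)² = -1*36 = -36)
I(b, H) = -36
B = 2808 (B = 72*(24 + (8 + 5 + 2)) = 72*(24 + 15) = 72*39 = 2808)
(B + I(-177, 38)) + q(-166, 119) = (2808 - 36) + 119 = 2772 + 119 = 2891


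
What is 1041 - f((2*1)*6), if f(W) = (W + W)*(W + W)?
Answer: 465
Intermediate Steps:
f(W) = 4*W² (f(W) = (2*W)*(2*W) = 4*W²)
1041 - f((2*1)*6) = 1041 - 4*((2*1)*6)² = 1041 - 4*(2*6)² = 1041 - 4*12² = 1041 - 4*144 = 1041 - 1*576 = 1041 - 576 = 465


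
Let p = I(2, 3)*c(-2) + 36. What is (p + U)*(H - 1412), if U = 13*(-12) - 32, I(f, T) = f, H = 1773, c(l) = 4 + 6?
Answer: -47652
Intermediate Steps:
c(l) = 10
U = -188 (U = -156 - 32 = -188)
p = 56 (p = 2*10 + 36 = 20 + 36 = 56)
(p + U)*(H - 1412) = (56 - 188)*(1773 - 1412) = -132*361 = -47652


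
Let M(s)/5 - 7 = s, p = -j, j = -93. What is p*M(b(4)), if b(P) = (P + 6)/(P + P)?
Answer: 15345/4 ≈ 3836.3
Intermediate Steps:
b(P) = (6 + P)/(2*P) (b(P) = (6 + P)/((2*P)) = (6 + P)*(1/(2*P)) = (6 + P)/(2*P))
p = 93 (p = -1*(-93) = 93)
M(s) = 35 + 5*s
p*M(b(4)) = 93*(35 + 5*((½)*(6 + 4)/4)) = 93*(35 + 5*((½)*(¼)*10)) = 93*(35 + 5*(5/4)) = 93*(35 + 25/4) = 93*(165/4) = 15345/4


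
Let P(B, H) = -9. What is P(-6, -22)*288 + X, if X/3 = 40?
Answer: -2472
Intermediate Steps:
X = 120 (X = 3*40 = 120)
P(-6, -22)*288 + X = -9*288 + 120 = -2592 + 120 = -2472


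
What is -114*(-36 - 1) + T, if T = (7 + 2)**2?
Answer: 4299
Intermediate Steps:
T = 81 (T = 9**2 = 81)
-114*(-36 - 1) + T = -114*(-36 - 1) + 81 = -114*(-37) + 81 = 4218 + 81 = 4299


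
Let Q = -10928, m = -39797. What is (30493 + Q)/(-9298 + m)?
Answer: -3913/9819 ≈ -0.39851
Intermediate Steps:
(30493 + Q)/(-9298 + m) = (30493 - 10928)/(-9298 - 39797) = 19565/(-49095) = 19565*(-1/49095) = -3913/9819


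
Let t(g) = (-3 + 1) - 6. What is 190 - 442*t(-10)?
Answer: 3726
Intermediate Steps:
t(g) = -8 (t(g) = -2 - 6 = -8)
190 - 442*t(-10) = 190 - 442*(-8) = 190 + 3536 = 3726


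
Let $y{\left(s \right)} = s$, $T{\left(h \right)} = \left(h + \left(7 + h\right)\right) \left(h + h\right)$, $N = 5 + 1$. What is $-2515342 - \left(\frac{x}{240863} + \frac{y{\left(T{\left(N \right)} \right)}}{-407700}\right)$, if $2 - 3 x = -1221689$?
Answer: $- \frac{20583863395534528}{8183320425} \approx -2.5153 \cdot 10^{6}$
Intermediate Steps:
$x = \frac{1221691}{3}$ ($x = \frac{2}{3} - - \frac{1221689}{3} = \frac{2}{3} + \frac{1221689}{3} = \frac{1221691}{3} \approx 4.0723 \cdot 10^{5}$)
$N = 6$
$T{\left(h \right)} = 2 h \left(7 + 2 h\right)$ ($T{\left(h \right)} = \left(7 + 2 h\right) 2 h = 2 h \left(7 + 2 h\right)$)
$-2515342 - \left(\frac{x}{240863} + \frac{y{\left(T{\left(N \right)} \right)}}{-407700}\right) = -2515342 - \left(\frac{1221691}{3 \cdot 240863} + \frac{2 \cdot 6 \left(7 + 2 \cdot 6\right)}{-407700}\right) = -2515342 - \left(\frac{1221691}{3} \cdot \frac{1}{240863} + 2 \cdot 6 \left(7 + 12\right) \left(- \frac{1}{407700}\right)\right) = -2515342 - \left(\frac{1221691}{722589} + 2 \cdot 6 \cdot 19 \left(- \frac{1}{407700}\right)\right) = -2515342 - \left(\frac{1221691}{722589} + 228 \left(- \frac{1}{407700}\right)\right) = -2515342 - \left(\frac{1221691}{722589} - \frac{19}{33975}\right) = -2515342 - \frac{13831074178}{8183320425} = - \frac{20583863395534528}{8183320425}$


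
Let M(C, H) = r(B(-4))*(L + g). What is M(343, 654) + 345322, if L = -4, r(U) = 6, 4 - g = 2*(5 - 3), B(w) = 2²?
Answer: 345298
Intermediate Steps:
B(w) = 4
g = 0 (g = 4 - 2*(5 - 3) = 4 - 2*2 = 4 - 1*4 = 4 - 4 = 0)
M(C, H) = -24 (M(C, H) = 6*(-4 + 0) = 6*(-4) = -24)
M(343, 654) + 345322 = -24 + 345322 = 345298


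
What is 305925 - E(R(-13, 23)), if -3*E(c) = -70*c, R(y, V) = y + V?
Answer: 917075/3 ≈ 3.0569e+5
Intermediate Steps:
R(y, V) = V + y
E(c) = 70*c/3 (E(c) = -(-70)*c/3 = 70*c/3)
305925 - E(R(-13, 23)) = 305925 - 70*(23 - 13)/3 = 305925 - 70*10/3 = 305925 - 1*700/3 = 305925 - 700/3 = 917075/3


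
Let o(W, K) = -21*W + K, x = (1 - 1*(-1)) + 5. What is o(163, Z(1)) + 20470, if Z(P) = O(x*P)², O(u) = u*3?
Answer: 17488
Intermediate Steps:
x = 7 (x = (1 + 1) + 5 = 2 + 5 = 7)
O(u) = 3*u
Z(P) = 441*P² (Z(P) = (3*(7*P))² = (21*P)² = 441*P²)
o(W, K) = K - 21*W
o(163, Z(1)) + 20470 = (441*1² - 21*163) + 20470 = (441*1 - 3423) + 20470 = (441 - 3423) + 20470 = -2982 + 20470 = 17488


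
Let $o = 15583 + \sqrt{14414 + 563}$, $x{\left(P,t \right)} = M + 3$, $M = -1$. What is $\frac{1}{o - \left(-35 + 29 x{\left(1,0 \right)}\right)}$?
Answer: $\frac{15560}{242098623} - \frac{\sqrt{14977}}{242098623} \approx 6.3766 \cdot 10^{-5}$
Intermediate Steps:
$x{\left(P,t \right)} = 2$ ($x{\left(P,t \right)} = -1 + 3 = 2$)
$o = 15583 + \sqrt{14977} \approx 15705.0$
$\frac{1}{o - \left(-35 + 29 x{\left(1,0 \right)}\right)} = \frac{1}{\left(15583 + \sqrt{14977}\right) + \left(\left(-29\right) 2 + 35\right)} = \frac{1}{\left(15583 + \sqrt{14977}\right) + \left(-58 + 35\right)} = \frac{1}{\left(15583 + \sqrt{14977}\right) - 23} = \frac{1}{15560 + \sqrt{14977}}$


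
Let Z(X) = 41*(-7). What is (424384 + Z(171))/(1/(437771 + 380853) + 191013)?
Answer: 347175982528/156367826113 ≈ 2.2203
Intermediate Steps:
Z(X) = -287
(424384 + Z(171))/(1/(437771 + 380853) + 191013) = (424384 - 287)/(1/(437771 + 380853) + 191013) = 424097/(1/818624 + 191013) = 424097/(156367826113/818624) = 424097*(818624/156367826113) = 347175982528/156367826113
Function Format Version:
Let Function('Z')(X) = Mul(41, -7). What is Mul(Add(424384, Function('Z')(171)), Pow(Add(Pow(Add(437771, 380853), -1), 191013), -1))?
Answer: Rational(347175982528, 156367826113) ≈ 2.2203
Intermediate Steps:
Function('Z')(X) = -287
Mul(Add(424384, Function('Z')(171)), Pow(Add(Pow(Add(437771, 380853), -1), 191013), -1)) = Mul(Add(424384, -287), Pow(Add(Pow(Add(437771, 380853), -1), 191013), -1)) = Mul(424097, Pow(Add(Pow(818624, -1), 191013), -1)) = Mul(424097, Pow(Add(Rational(1, 818624), 191013), -1)) = Mul(424097, Pow(Rational(156367826113, 818624), -1)) = Mul(424097, Rational(818624, 156367826113)) = Rational(347175982528, 156367826113)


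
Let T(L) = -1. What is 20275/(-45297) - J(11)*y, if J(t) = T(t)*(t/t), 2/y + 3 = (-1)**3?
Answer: -85847/90594 ≈ -0.94760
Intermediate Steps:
y = -1/2 (y = 2/(-3 + (-1)**3) = 2/(-3 - 1) = 2/(-4) = 2*(-1/4) = -1/2 ≈ -0.50000)
J(t) = -1 (J(t) = -t/t = -1*1 = -1)
20275/(-45297) - J(11)*y = 20275/(-45297) - (-1)*(-1)/2 = 20275*(-1/45297) - 1*1/2 = -20275/45297 - 1/2 = -85847/90594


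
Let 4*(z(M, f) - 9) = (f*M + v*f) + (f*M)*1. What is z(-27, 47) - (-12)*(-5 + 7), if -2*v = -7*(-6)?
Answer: -3393/4 ≈ -848.25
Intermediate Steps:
v = -21 (v = -(-7)*(-6)/2 = -½*42 = -21)
z(M, f) = 9 - 21*f/4 + M*f/2 (z(M, f) = 9 + ((f*M - 21*f) + (f*M)*1)/4 = 9 + ((M*f - 21*f) + (M*f)*1)/4 = 9 + ((-21*f + M*f) + M*f)/4 = 9 + (-21*f + 2*M*f)/4 = 9 + (-21*f/4 + M*f/2) = 9 - 21*f/4 + M*f/2)
z(-27, 47) - (-12)*(-5 + 7) = (9 - 21/4*47 + (½)*(-27)*47) - (-12)*(-5 + 7) = (9 - 987/4 - 1269/2) - (-12)*2 = -3489/4 - 1*(-24) = -3489/4 + 24 = -3393/4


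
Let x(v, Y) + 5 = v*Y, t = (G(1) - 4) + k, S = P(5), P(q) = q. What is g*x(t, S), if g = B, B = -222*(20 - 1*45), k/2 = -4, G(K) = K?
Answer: -333000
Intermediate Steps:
k = -8 (k = 2*(-4) = -8)
S = 5
t = -11 (t = (1 - 4) - 8 = -3 - 8 = -11)
x(v, Y) = -5 + Y*v (x(v, Y) = -5 + v*Y = -5 + Y*v)
B = 5550 (B = -222*(20 - 45) = -222*(-25) = 5550)
g = 5550
g*x(t, S) = 5550*(-5 + 5*(-11)) = 5550*(-5 - 55) = 5550*(-60) = -333000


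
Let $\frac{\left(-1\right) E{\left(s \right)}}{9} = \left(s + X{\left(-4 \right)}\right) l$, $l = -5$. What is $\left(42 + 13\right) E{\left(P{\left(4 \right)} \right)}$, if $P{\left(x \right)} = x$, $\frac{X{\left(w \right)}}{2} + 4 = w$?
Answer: $-29700$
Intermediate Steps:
$X{\left(w \right)} = -8 + 2 w$
$E{\left(s \right)} = -720 + 45 s$ ($E{\left(s \right)} = - 9 \left(s + \left(-8 + 2 \left(-4\right)\right)\right) \left(-5\right) = - 9 \left(s - 16\right) \left(-5\right) = - 9 \left(-16 + s\right) \left(-5\right) = - 9 \left(80 - 5 s\right) = -720 + 45 s$)
$\left(42 + 13\right) E{\left(P{\left(4 \right)} \right)} = \left(42 + 13\right) \left(-720 + 45 \cdot 4\right) = 55 \left(-720 + 180\right) = 55 \left(-540\right) = -29700$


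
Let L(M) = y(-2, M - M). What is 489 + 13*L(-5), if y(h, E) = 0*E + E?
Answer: 489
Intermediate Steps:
y(h, E) = E (y(h, E) = 0 + E = E)
L(M) = 0 (L(M) = M - M = 0)
489 + 13*L(-5) = 489 + 13*0 = 489 + 0 = 489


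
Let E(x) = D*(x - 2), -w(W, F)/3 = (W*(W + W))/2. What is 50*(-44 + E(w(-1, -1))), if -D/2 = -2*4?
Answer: -6200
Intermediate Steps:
D = 16 (D = -(-4)*4 = -2*(-8) = 16)
w(W, F) = -3*W**2 (w(W, F) = -3*W*(W + W)/2 = -3*W*(2*W)/2 = -3*2*W**2/2 = -3*W**2)
E(x) = -32 + 16*x (E(x) = 16*(x - 2) = 16*(-2 + x) = -32 + 16*x)
50*(-44 + E(w(-1, -1))) = 50*(-44 + (-32 + 16*(-3*(-1)**2))) = 50*(-44 + (-32 + 16*(-3*1))) = 50*(-44 + (-32 + 16*(-3))) = 50*(-44 + (-32 - 48)) = 50*(-44 - 80) = 50*(-124) = -6200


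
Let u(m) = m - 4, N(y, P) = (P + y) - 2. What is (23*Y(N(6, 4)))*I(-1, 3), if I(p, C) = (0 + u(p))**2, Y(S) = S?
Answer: 4600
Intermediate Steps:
N(y, P) = -2 + P + y
u(m) = -4 + m
I(p, C) = (-4 + p)**2 (I(p, C) = (0 + (-4 + p))**2 = (-4 + p)**2)
(23*Y(N(6, 4)))*I(-1, 3) = (23*(-2 + 4 + 6))*(-4 - 1)**2 = (23*8)*(-5)**2 = 184*25 = 4600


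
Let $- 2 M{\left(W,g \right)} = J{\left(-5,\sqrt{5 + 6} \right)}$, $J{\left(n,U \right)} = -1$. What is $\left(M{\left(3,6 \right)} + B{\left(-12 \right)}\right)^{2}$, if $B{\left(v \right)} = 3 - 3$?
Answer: $\frac{1}{4} \approx 0.25$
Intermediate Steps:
$M{\left(W,g \right)} = \frac{1}{2}$ ($M{\left(W,g \right)} = \left(- \frac{1}{2}\right) \left(-1\right) = \frac{1}{2}$)
$B{\left(v \right)} = 0$ ($B{\left(v \right)} = 3 - 3 = 0$)
$\left(M{\left(3,6 \right)} + B{\left(-12 \right)}\right)^{2} = \left(\frac{1}{2} + 0\right)^{2} = \left(\frac{1}{2}\right)^{2} = \frac{1}{4}$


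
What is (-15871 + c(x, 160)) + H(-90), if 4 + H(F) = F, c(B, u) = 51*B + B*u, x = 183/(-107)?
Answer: -1746868/107 ≈ -16326.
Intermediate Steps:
x = -183/107 (x = 183*(-1/107) = -183/107 ≈ -1.7103)
H(F) = -4 + F
(-15871 + c(x, 160)) + H(-90) = (-15871 - 183*(51 + 160)/107) + (-4 - 90) = (-15871 - 183/107*211) - 94 = (-15871 - 38613/107) - 94 = -1736810/107 - 94 = -1746868/107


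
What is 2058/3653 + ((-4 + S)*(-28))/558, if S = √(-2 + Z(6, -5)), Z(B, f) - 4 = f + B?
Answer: 778750/1019187 - 14*√3/279 ≈ 0.67718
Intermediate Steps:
Z(B, f) = 4 + B + f (Z(B, f) = 4 + (f + B) = 4 + (B + f) = 4 + B + f)
S = √3 (S = √(-2 + (4 + 6 - 5)) = √(-2 + 5) = √3 ≈ 1.7320)
2058/3653 + ((-4 + S)*(-28))/558 = 2058/3653 + ((-4 + √3)*(-28))/558 = 2058*(1/3653) + (112 - 28*√3)*(1/558) = 2058/3653 + (56/279 - 14*√3/279) = 778750/1019187 - 14*√3/279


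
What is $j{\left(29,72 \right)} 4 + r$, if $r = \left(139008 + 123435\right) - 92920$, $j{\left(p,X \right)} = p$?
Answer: $169639$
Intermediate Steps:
$r = 169523$ ($r = 262443 - 92920 = 169523$)
$j{\left(29,72 \right)} 4 + r = 29 \cdot 4 + 169523 = 116 + 169523 = 169639$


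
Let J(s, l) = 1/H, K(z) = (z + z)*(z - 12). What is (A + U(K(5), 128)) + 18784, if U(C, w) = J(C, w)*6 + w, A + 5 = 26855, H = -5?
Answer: 228804/5 ≈ 45761.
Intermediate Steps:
A = 26850 (A = -5 + 26855 = 26850)
K(z) = 2*z*(-12 + z) (K(z) = (2*z)*(-12 + z) = 2*z*(-12 + z))
J(s, l) = -1/5 (J(s, l) = 1/(-5) = -1/5)
U(C, w) = -6/5 + w (U(C, w) = -1/5*6 + w = -6/5 + w)
(A + U(K(5), 128)) + 18784 = (26850 + (-6/5 + 128)) + 18784 = (26850 + 634/5) + 18784 = 134884/5 + 18784 = 228804/5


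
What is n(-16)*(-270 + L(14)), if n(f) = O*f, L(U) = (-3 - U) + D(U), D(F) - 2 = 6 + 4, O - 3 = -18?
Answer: -66000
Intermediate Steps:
O = -15 (O = 3 - 18 = -15)
D(F) = 12 (D(F) = 2 + (6 + 4) = 2 + 10 = 12)
L(U) = 9 - U (L(U) = (-3 - U) + 12 = 9 - U)
n(f) = -15*f
n(-16)*(-270 + L(14)) = (-15*(-16))*(-270 + (9 - 1*14)) = 240*(-270 + (9 - 14)) = 240*(-270 - 5) = 240*(-275) = -66000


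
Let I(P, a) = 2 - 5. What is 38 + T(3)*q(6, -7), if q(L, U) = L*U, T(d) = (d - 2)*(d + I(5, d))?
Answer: 38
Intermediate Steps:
I(P, a) = -3
T(d) = (-3 + d)*(-2 + d) (T(d) = (d - 2)*(d - 3) = (-2 + d)*(-3 + d) = (-3 + d)*(-2 + d))
38 + T(3)*q(6, -7) = 38 + (6 + 3² - 5*3)*(6*(-7)) = 38 + (6 + 9 - 15)*(-42) = 38 + 0*(-42) = 38 + 0 = 38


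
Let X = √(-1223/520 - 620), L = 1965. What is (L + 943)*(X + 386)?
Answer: 1122488 + 727*I*√42070990/65 ≈ 1.1225e+6 + 72546.0*I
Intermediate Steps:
X = I*√42070990/260 (X = √(-1223*1/520 - 620) = √(-1223/520 - 620) = √(-323623/520) = I*√42070990/260 ≈ 24.947*I)
(L + 943)*(X + 386) = (1965 + 943)*(I*√42070990/260 + 386) = 2908*(386 + I*√42070990/260) = 1122488 + 727*I*√42070990/65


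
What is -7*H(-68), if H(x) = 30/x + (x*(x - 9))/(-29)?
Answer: 1249213/986 ≈ 1266.9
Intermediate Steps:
H(x) = 30/x - x*(-9 + x)/29 (H(x) = 30/x + (x*(-9 + x))*(-1/29) = 30/x - x*(-9 + x)/29)
-7*H(-68) = -7*(870 + (-68)²*(9 - 1*(-68)))/(29*(-68)) = -7*(-1)*(870 + 4624*(9 + 68))/(29*68) = -7*(-1)*(870 + 4624*77)/(29*68) = -7*(-1)*(870 + 356048)/(29*68) = -7*(-1)*356918/(29*68) = -7*(-178459/986) = 1249213/986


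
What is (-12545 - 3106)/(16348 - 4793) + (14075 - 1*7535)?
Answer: 75554049/11555 ≈ 6538.6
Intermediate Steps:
(-12545 - 3106)/(16348 - 4793) + (14075 - 1*7535) = -15651/11555 + (14075 - 7535) = -15651*1/11555 + 6540 = -15651/11555 + 6540 = 75554049/11555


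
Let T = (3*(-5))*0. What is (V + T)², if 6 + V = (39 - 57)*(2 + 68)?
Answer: 1602756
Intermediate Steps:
T = 0 (T = -15*0 = 0)
V = -1266 (V = -6 + (39 - 57)*(2 + 68) = -6 - 18*70 = -6 - 1260 = -1266)
(V + T)² = (-1266 + 0)² = (-1266)² = 1602756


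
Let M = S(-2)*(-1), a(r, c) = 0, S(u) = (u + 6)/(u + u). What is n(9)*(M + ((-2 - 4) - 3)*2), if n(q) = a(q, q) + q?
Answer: -153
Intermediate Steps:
S(u) = (6 + u)/(2*u) (S(u) = (6 + u)/((2*u)) = (6 + u)*(1/(2*u)) = (6 + u)/(2*u))
n(q) = q (n(q) = 0 + q = q)
M = 1 (M = ((½)*(6 - 2)/(-2))*(-1) = ((½)*(-½)*4)*(-1) = -1*(-1) = 1)
n(9)*(M + ((-2 - 4) - 3)*2) = 9*(1 + ((-2 - 4) - 3)*2) = 9*(1 + (-6 - 3)*2) = 9*(1 - 9*2) = 9*(1 - 18) = 9*(-17) = -153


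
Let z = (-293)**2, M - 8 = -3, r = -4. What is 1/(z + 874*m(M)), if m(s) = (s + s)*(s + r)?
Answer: 1/94589 ≈ 1.0572e-5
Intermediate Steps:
M = 5 (M = 8 - 3 = 5)
m(s) = 2*s*(-4 + s) (m(s) = (s + s)*(s - 4) = (2*s)*(-4 + s) = 2*s*(-4 + s))
z = 85849
1/(z + 874*m(M)) = 1/(85849 + 874*(2*5*(-4 + 5))) = 1/(85849 + 874*(2*5*1)) = 1/(85849 + 874*10) = 1/(85849 + 8740) = 1/94589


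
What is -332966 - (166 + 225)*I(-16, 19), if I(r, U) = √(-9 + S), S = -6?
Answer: -332966 - 391*I*√15 ≈ -3.3297e+5 - 1514.3*I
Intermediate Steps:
I(r, U) = I*√15 (I(r, U) = √(-9 - 6) = √(-15) = I*√15)
-332966 - (166 + 225)*I(-16, 19) = -332966 - (166 + 225)*I*√15 = -332966 - 391*I*√15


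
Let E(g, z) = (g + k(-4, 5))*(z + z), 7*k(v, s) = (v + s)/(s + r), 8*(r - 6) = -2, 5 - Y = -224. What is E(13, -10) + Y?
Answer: -9411/301 ≈ -31.266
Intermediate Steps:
Y = 229 (Y = 5 - 1*(-224) = 5 + 224 = 229)
r = 23/4 (r = 6 + (1/8)*(-2) = 6 - 1/4 = 23/4 ≈ 5.7500)
k(v, s) = (s + v)/(7*(23/4 + s)) (k(v, s) = ((v + s)/(s + 23/4))/7 = ((s + v)/(23/4 + s))/7 = (s + v)/(7*(23/4 + s)))
E(g, z) = 2*z*(4/301 + g) (E(g, z) = (g + 4*(5 - 4)/(7*(23 + 4*5)))*(z + z) = (g + (4/7)*1/(23 + 20))*(2*z) = (g + (4/7)*1/43)*(2*z) = (g + (4/7)*(1/43)*1)*(2*z) = (g + 4/301)*(2*z) = (4/301 + g)*(2*z) = 2*z*(4/301 + g))
E(13, -10) + Y = (2/301)*(-10)*(4 + 301*13) + 229 = (2/301)*(-10)*(4 + 3913) + 229 = (2/301)*(-10)*3917 + 229 = -78340/301 + 229 = -9411/301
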